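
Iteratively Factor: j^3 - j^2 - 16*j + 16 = (j + 4)*(j^2 - 5*j + 4) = (j - 1)*(j + 4)*(j - 4)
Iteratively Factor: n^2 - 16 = (n - 4)*(n + 4)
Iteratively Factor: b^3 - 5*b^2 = (b - 5)*(b^2) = b*(b - 5)*(b)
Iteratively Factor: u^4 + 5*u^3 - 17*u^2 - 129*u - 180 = (u + 3)*(u^3 + 2*u^2 - 23*u - 60) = (u - 5)*(u + 3)*(u^2 + 7*u + 12) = (u - 5)*(u + 3)^2*(u + 4)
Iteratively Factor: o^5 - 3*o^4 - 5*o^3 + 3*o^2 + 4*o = (o)*(o^4 - 3*o^3 - 5*o^2 + 3*o + 4) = o*(o + 1)*(o^3 - 4*o^2 - o + 4) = o*(o - 1)*(o + 1)*(o^2 - 3*o - 4) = o*(o - 1)*(o + 1)^2*(o - 4)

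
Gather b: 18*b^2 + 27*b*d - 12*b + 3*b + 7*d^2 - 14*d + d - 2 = 18*b^2 + b*(27*d - 9) + 7*d^2 - 13*d - 2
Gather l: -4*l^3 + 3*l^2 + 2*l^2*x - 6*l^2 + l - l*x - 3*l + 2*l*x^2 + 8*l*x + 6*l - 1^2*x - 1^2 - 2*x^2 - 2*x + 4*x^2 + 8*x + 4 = -4*l^3 + l^2*(2*x - 3) + l*(2*x^2 + 7*x + 4) + 2*x^2 + 5*x + 3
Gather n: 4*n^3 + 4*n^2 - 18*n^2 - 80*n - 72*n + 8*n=4*n^3 - 14*n^2 - 144*n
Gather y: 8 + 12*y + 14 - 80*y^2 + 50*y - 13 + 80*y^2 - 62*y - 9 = 0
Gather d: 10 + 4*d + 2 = 4*d + 12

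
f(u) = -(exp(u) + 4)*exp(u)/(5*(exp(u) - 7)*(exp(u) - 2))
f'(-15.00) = 0.00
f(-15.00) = 0.00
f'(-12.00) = 0.00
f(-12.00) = 0.00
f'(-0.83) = -0.05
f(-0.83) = -0.04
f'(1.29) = 0.33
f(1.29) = 1.01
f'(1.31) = 0.44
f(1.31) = 1.02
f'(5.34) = 0.01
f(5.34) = -0.21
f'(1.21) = -0.10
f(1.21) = 1.00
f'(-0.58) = -0.09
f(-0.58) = -0.06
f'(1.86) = 59.42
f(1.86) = 5.25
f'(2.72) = 0.66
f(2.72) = -0.54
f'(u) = -(exp(u) + 4)*exp(u)/(5*(exp(u) - 7)*(exp(u) - 2)) - exp(2*u)/(5*(exp(u) - 7)*(exp(u) - 2)) + (exp(u) + 4)*exp(2*u)/(5*(exp(u) - 7)*(exp(u) - 2)^2) + (exp(u) + 4)*exp(2*u)/(5*(exp(u) - 7)^2*(exp(u) - 2)) = (13*exp(2*u) - 28*exp(u) - 56)*exp(u)/(5*(exp(4*u) - 18*exp(3*u) + 109*exp(2*u) - 252*exp(u) + 196))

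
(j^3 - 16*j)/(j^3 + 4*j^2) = (j - 4)/j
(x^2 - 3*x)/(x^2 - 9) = x/(x + 3)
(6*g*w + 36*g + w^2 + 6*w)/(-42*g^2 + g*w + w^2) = (6*g*w + 36*g + w^2 + 6*w)/(-42*g^2 + g*w + w^2)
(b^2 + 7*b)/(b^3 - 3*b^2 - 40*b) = (b + 7)/(b^2 - 3*b - 40)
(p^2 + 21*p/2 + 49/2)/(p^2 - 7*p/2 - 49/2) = (p + 7)/(p - 7)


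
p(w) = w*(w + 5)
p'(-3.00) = -1.00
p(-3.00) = -6.00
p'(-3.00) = -1.00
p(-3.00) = -6.00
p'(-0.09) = 4.82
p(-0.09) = -0.44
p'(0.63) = 6.26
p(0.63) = 3.55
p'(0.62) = 6.24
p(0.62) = 3.48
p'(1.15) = 7.30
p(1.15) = 7.07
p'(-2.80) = -0.60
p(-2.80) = -6.16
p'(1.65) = 8.30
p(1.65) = 10.97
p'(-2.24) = 0.52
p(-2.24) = -6.18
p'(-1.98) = 1.04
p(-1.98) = -5.98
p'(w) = 2*w + 5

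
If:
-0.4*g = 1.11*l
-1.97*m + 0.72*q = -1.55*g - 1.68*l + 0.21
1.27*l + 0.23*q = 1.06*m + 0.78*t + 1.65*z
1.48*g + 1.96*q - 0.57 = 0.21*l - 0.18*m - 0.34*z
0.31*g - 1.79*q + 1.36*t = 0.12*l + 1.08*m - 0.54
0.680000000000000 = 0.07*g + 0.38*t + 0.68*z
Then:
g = -1.89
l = 0.68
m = -0.34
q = 1.84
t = 2.24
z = -0.06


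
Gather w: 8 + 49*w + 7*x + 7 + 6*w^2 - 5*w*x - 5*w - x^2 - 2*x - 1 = 6*w^2 + w*(44 - 5*x) - x^2 + 5*x + 14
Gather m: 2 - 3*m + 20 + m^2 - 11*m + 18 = m^2 - 14*m + 40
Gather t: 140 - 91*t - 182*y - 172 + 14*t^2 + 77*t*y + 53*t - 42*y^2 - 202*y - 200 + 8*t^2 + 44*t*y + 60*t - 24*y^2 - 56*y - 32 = 22*t^2 + t*(121*y + 22) - 66*y^2 - 440*y - 264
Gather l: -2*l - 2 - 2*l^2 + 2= -2*l^2 - 2*l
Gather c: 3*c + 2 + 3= 3*c + 5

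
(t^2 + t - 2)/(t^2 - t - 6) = (t - 1)/(t - 3)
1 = 1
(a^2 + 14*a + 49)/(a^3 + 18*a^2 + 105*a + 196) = 1/(a + 4)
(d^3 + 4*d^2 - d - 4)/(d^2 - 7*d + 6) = (d^2 + 5*d + 4)/(d - 6)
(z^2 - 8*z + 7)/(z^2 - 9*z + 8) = (z - 7)/(z - 8)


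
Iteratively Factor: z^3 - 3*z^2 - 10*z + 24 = (z + 3)*(z^2 - 6*z + 8) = (z - 2)*(z + 3)*(z - 4)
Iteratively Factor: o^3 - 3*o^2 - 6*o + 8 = (o - 4)*(o^2 + o - 2) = (o - 4)*(o - 1)*(o + 2)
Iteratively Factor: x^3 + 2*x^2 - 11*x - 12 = (x + 4)*(x^2 - 2*x - 3) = (x + 1)*(x + 4)*(x - 3)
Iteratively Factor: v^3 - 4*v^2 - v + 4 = (v + 1)*(v^2 - 5*v + 4) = (v - 1)*(v + 1)*(v - 4)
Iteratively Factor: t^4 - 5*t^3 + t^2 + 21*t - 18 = (t + 2)*(t^3 - 7*t^2 + 15*t - 9) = (t - 1)*(t + 2)*(t^2 - 6*t + 9) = (t - 3)*(t - 1)*(t + 2)*(t - 3)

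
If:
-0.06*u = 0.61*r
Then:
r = -0.0983606557377049*u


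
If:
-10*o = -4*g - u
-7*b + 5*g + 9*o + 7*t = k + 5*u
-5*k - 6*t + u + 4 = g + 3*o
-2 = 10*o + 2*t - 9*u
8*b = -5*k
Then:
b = 2710*u/243 - 365/243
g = 50/243 - 3269*u/486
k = 584/243 - 4336*u/243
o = 20/243 - 1259*u/486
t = 4241*u/243 - 343/243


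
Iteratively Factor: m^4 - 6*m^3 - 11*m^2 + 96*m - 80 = (m - 1)*(m^3 - 5*m^2 - 16*m + 80) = (m - 1)*(m + 4)*(m^2 - 9*m + 20) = (m - 5)*(m - 1)*(m + 4)*(m - 4)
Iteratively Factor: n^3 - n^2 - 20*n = (n)*(n^2 - n - 20) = n*(n - 5)*(n + 4)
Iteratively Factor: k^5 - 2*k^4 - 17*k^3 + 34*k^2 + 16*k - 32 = (k - 2)*(k^4 - 17*k^2 + 16) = (k - 4)*(k - 2)*(k^3 + 4*k^2 - k - 4) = (k - 4)*(k - 2)*(k - 1)*(k^2 + 5*k + 4) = (k - 4)*(k - 2)*(k - 1)*(k + 4)*(k + 1)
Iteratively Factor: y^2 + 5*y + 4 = (y + 4)*(y + 1)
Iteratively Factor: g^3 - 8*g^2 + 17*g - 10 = (g - 1)*(g^2 - 7*g + 10) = (g - 2)*(g - 1)*(g - 5)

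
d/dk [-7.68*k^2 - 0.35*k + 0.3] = -15.36*k - 0.35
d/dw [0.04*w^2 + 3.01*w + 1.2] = 0.08*w + 3.01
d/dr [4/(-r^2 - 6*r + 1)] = 8*(r + 3)/(r^2 + 6*r - 1)^2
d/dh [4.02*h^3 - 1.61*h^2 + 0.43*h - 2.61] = 12.06*h^2 - 3.22*h + 0.43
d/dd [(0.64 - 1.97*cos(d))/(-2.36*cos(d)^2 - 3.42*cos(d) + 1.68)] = (4.6492*cos(d)^2 - 3.0208*cos(d) + 1.1208)*sin(d)/(5.5696*cos(d)^4 + 16.1424*cos(d)^3 + 3.7668*cos(d)^2 - 11.4912*cos(d) + 2.8224)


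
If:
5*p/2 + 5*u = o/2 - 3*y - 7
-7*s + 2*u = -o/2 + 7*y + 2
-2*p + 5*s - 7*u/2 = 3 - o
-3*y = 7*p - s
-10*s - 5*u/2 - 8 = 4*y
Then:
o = 8556/9643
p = -52/9643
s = -4237/9643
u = -11844/9643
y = -1291/9643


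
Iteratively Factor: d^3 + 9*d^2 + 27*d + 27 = (d + 3)*(d^2 + 6*d + 9) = (d + 3)^2*(d + 3)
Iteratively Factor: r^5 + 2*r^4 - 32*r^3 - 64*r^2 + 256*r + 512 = (r - 4)*(r^4 + 6*r^3 - 8*r^2 - 96*r - 128) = (r - 4)^2*(r^3 + 10*r^2 + 32*r + 32) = (r - 4)^2*(r + 2)*(r^2 + 8*r + 16) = (r - 4)^2*(r + 2)*(r + 4)*(r + 4)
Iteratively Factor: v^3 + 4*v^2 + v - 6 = (v - 1)*(v^2 + 5*v + 6) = (v - 1)*(v + 2)*(v + 3)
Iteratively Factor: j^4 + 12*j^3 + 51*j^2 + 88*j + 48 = (j + 1)*(j^3 + 11*j^2 + 40*j + 48) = (j + 1)*(j + 4)*(j^2 + 7*j + 12) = (j + 1)*(j + 4)^2*(j + 3)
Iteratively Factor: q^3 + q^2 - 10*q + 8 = (q - 2)*(q^2 + 3*q - 4) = (q - 2)*(q - 1)*(q + 4)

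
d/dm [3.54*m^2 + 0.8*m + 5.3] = 7.08*m + 0.8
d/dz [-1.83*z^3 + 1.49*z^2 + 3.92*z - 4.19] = -5.49*z^2 + 2.98*z + 3.92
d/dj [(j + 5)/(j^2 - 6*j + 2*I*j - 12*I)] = (-j^2 - 10*j + 30 - 22*I)/(j^4 + j^3*(-12 + 4*I) + j^2*(32 - 48*I) + j*(48 + 144*I) - 144)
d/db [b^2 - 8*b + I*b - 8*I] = 2*b - 8 + I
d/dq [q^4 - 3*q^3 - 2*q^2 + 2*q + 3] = 4*q^3 - 9*q^2 - 4*q + 2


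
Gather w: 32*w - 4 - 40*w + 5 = 1 - 8*w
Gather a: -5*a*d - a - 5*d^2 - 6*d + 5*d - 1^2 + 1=a*(-5*d - 1) - 5*d^2 - d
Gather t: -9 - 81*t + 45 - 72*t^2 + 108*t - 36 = -72*t^2 + 27*t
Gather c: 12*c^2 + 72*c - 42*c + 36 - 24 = 12*c^2 + 30*c + 12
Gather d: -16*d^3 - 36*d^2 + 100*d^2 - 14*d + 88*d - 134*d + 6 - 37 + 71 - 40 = -16*d^3 + 64*d^2 - 60*d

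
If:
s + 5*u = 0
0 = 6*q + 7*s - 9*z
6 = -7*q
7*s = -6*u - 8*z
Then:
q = -6/7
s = 1440/3787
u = -288/3787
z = -1044/3787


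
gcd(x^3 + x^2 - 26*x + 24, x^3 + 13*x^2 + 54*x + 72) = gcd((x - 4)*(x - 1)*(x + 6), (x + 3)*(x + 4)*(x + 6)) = x + 6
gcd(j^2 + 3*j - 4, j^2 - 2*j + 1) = j - 1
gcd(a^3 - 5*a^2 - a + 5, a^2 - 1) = a^2 - 1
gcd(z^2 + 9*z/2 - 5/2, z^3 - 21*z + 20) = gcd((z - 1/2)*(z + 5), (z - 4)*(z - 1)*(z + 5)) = z + 5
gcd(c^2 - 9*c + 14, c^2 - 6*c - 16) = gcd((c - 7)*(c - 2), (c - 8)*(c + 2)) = 1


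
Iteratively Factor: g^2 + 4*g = (g + 4)*(g)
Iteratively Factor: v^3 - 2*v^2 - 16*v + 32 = (v - 2)*(v^2 - 16) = (v - 2)*(v + 4)*(v - 4)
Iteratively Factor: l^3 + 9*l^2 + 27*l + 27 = (l + 3)*(l^2 + 6*l + 9) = (l + 3)^2*(l + 3)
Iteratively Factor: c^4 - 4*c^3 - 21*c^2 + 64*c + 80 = (c - 4)*(c^3 - 21*c - 20) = (c - 4)*(c + 1)*(c^2 - c - 20) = (c - 4)*(c + 1)*(c + 4)*(c - 5)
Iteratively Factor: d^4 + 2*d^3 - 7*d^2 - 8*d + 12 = (d - 2)*(d^3 + 4*d^2 + d - 6) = (d - 2)*(d + 3)*(d^2 + d - 2) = (d - 2)*(d + 2)*(d + 3)*(d - 1)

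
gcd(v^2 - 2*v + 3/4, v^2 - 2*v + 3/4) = v^2 - 2*v + 3/4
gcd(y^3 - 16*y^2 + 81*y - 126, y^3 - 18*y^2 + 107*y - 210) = y^2 - 13*y + 42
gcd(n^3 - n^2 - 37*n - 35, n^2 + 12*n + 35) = n + 5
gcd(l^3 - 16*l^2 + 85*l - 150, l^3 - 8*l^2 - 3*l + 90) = l^2 - 11*l + 30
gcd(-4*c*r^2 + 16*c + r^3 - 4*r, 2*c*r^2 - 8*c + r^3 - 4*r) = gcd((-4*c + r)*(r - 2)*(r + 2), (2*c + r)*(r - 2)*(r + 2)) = r^2 - 4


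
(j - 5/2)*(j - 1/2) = j^2 - 3*j + 5/4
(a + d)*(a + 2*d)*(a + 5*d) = a^3 + 8*a^2*d + 17*a*d^2 + 10*d^3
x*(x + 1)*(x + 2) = x^3 + 3*x^2 + 2*x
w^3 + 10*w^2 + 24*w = w*(w + 4)*(w + 6)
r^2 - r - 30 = (r - 6)*(r + 5)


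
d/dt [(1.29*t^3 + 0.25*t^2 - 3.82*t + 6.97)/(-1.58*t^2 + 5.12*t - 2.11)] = (-2.0382*t^4 + 13.2096*t^3 - 12.9213*t^2 + 20.9702*t - 27.6262)/(2.4964*t^4 - 16.1792*t^3 + 32.882*t^2 - 21.6064*t + 4.4521)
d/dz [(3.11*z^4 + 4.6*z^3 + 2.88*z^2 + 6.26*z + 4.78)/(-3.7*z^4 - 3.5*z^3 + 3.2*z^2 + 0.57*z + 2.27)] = (6.13500000000001*z^6 + 41.216*z^5 + 99.6041*z^4 + 148.0468*z^3 + 63.1256*z^2 - 17.5168*z + 11.4856)/(13.69*z^8 + 25.9*z^7 - 11.43*z^6 - 26.618*z^5 - 10.548*z^4 - 12.242*z^3 + 14.8529*z^2 + 2.5878*z + 5.1529)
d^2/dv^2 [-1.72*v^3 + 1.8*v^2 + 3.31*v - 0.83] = 3.6 - 10.32*v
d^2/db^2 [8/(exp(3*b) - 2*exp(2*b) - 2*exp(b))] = 8*((-9*exp(2*b) + 8*exp(b) + 2)*(-exp(2*b) + 2*exp(b) + 2) - 2*(-3*exp(2*b) + 4*exp(b) + 2)^2)*exp(-b)/(-exp(2*b) + 2*exp(b) + 2)^3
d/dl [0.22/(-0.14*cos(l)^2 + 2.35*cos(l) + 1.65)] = (0.517 - 0.0616*cos(l))*sin(l)/(-0.14*cos(l)^2 + 2.35*cos(l) + 1.65)^2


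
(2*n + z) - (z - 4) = 2*n + 4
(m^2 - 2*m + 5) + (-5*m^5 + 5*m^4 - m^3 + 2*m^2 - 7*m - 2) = -5*m^5 + 5*m^4 - m^3 + 3*m^2 - 9*m + 3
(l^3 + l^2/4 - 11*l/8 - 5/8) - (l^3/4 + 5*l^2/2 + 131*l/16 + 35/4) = 3*l^3/4 - 9*l^2/4 - 153*l/16 - 75/8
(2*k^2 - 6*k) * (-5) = -10*k^2 + 30*k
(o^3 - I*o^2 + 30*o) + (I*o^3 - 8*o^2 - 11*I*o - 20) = o^3 + I*o^3 - 8*o^2 - I*o^2 + 30*o - 11*I*o - 20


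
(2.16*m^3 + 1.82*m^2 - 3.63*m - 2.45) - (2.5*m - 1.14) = 2.16*m^3 + 1.82*m^2 - 6.13*m - 1.31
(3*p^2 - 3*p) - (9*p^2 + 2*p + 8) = -6*p^2 - 5*p - 8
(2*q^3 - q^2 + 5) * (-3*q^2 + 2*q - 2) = -6*q^5 + 7*q^4 - 6*q^3 - 13*q^2 + 10*q - 10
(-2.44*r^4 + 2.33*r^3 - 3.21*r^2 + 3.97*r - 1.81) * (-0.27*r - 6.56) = 0.6588*r^5 + 15.3773*r^4 - 14.4181*r^3 + 19.9857*r^2 - 25.5545*r + 11.8736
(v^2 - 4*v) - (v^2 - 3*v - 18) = 18 - v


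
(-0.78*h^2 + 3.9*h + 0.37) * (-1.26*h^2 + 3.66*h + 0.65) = 0.9828*h^4 - 7.7688*h^3 + 13.3008*h^2 + 3.8892*h + 0.2405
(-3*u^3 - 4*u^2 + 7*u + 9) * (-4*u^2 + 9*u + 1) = 12*u^5 - 11*u^4 - 67*u^3 + 23*u^2 + 88*u + 9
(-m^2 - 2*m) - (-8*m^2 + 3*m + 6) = 7*m^2 - 5*m - 6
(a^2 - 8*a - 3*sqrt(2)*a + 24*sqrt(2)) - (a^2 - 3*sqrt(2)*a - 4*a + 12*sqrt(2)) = -4*a + 12*sqrt(2)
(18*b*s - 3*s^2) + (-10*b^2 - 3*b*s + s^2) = -10*b^2 + 15*b*s - 2*s^2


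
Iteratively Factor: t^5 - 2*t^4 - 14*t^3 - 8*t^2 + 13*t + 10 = (t + 1)*(t^4 - 3*t^3 - 11*t^2 + 3*t + 10) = (t - 5)*(t + 1)*(t^3 + 2*t^2 - t - 2) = (t - 5)*(t + 1)*(t + 2)*(t^2 - 1) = (t - 5)*(t + 1)^2*(t + 2)*(t - 1)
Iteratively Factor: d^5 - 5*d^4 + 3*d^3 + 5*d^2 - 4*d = (d - 4)*(d^4 - d^3 - d^2 + d) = (d - 4)*(d - 1)*(d^3 - d) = (d - 4)*(d - 1)^2*(d^2 + d) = d*(d - 4)*(d - 1)^2*(d + 1)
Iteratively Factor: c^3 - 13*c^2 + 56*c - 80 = (c - 5)*(c^2 - 8*c + 16) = (c - 5)*(c - 4)*(c - 4)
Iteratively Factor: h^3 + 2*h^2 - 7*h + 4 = (h + 4)*(h^2 - 2*h + 1) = (h - 1)*(h + 4)*(h - 1)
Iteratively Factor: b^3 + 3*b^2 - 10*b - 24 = (b - 3)*(b^2 + 6*b + 8) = (b - 3)*(b + 2)*(b + 4)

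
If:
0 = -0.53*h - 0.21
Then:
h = -0.40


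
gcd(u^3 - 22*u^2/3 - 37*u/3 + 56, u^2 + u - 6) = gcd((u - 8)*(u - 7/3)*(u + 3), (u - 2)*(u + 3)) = u + 3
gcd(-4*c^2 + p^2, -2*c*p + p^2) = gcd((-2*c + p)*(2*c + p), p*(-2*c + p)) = -2*c + p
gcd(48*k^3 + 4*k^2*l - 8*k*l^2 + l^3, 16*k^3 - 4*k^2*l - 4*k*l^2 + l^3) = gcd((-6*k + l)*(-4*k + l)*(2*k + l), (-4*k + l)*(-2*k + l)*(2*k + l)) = 8*k^2 + 2*k*l - l^2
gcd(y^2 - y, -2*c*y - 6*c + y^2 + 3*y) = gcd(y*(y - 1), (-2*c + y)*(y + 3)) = 1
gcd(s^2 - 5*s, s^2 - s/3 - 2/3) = 1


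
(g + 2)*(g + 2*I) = g^2 + 2*g + 2*I*g + 4*I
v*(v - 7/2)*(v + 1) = v^3 - 5*v^2/2 - 7*v/2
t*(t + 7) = t^2 + 7*t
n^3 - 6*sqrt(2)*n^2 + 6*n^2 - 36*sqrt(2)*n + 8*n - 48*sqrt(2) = (n + 2)*(n + 4)*(n - 6*sqrt(2))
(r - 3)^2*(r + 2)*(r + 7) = r^4 + 3*r^3 - 31*r^2 - 3*r + 126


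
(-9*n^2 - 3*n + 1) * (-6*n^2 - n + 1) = 54*n^4 + 27*n^3 - 12*n^2 - 4*n + 1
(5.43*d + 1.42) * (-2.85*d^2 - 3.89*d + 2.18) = -15.4755*d^3 - 25.1697*d^2 + 6.3136*d + 3.0956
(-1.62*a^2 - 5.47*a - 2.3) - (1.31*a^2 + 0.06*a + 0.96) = -2.93*a^2 - 5.53*a - 3.26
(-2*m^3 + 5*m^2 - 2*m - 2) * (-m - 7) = 2*m^4 + 9*m^3 - 33*m^2 + 16*m + 14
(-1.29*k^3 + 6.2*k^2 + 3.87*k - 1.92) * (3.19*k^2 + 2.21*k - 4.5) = -4.1151*k^5 + 16.9271*k^4 + 31.8523*k^3 - 25.4721*k^2 - 21.6582*k + 8.64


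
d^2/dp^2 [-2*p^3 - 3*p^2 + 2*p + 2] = -12*p - 6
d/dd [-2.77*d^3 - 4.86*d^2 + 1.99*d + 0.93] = -8.31*d^2 - 9.72*d + 1.99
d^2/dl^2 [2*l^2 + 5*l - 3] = 4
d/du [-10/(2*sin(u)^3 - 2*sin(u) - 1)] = -(20*cos(u) + 60*cos(3*u))/(sin(u) + sin(3*u) + 2)^2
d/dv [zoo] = 0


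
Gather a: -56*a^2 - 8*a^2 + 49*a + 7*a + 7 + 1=-64*a^2 + 56*a + 8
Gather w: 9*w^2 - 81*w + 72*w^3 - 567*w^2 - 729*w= 72*w^3 - 558*w^2 - 810*w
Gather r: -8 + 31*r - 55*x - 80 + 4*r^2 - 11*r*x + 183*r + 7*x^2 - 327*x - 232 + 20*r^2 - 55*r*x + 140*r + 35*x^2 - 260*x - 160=24*r^2 + r*(354 - 66*x) + 42*x^2 - 642*x - 480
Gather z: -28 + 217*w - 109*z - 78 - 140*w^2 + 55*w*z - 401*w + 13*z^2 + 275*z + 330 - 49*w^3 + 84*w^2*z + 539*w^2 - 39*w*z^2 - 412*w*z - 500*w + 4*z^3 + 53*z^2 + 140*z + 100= -49*w^3 + 399*w^2 - 684*w + 4*z^3 + z^2*(66 - 39*w) + z*(84*w^2 - 357*w + 306) + 324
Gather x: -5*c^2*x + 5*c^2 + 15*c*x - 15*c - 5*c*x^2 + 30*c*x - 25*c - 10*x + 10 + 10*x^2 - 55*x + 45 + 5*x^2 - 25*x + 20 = 5*c^2 - 40*c + x^2*(15 - 5*c) + x*(-5*c^2 + 45*c - 90) + 75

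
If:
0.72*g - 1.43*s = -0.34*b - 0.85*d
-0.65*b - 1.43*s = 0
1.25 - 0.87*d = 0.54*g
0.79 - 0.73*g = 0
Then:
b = -1.44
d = 0.77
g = 1.08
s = 0.66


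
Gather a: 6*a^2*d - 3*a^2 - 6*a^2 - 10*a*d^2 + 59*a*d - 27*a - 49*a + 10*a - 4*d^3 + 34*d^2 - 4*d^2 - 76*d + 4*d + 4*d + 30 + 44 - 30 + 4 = a^2*(6*d - 9) + a*(-10*d^2 + 59*d - 66) - 4*d^3 + 30*d^2 - 68*d + 48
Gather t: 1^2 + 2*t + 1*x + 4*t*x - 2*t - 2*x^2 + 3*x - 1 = 4*t*x - 2*x^2 + 4*x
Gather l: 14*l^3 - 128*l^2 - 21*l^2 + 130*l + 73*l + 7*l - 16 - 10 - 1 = 14*l^3 - 149*l^2 + 210*l - 27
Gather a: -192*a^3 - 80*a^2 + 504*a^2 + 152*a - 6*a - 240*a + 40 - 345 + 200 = -192*a^3 + 424*a^2 - 94*a - 105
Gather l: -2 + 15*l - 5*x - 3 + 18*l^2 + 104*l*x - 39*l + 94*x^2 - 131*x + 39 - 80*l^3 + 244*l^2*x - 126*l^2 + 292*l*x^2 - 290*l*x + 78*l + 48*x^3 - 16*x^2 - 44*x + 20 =-80*l^3 + l^2*(244*x - 108) + l*(292*x^2 - 186*x + 54) + 48*x^3 + 78*x^2 - 180*x + 54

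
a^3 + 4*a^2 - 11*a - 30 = (a - 3)*(a + 2)*(a + 5)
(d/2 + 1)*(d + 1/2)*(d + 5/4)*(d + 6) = d^4/2 + 39*d^3/8 + 213*d^2/16 + 13*d + 15/4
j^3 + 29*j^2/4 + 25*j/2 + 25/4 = (j + 1)*(j + 5/4)*(j + 5)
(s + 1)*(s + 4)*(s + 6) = s^3 + 11*s^2 + 34*s + 24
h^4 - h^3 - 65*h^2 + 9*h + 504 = (h - 8)*(h - 3)*(h + 3)*(h + 7)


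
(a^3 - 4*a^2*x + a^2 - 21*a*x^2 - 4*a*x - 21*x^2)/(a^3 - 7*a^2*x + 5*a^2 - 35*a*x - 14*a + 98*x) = (a^2 + 3*a*x + a + 3*x)/(a^2 + 5*a - 14)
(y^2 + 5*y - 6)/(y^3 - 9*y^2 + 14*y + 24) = (y^2 + 5*y - 6)/(y^3 - 9*y^2 + 14*y + 24)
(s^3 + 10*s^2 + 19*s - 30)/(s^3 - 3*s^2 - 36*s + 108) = (s^2 + 4*s - 5)/(s^2 - 9*s + 18)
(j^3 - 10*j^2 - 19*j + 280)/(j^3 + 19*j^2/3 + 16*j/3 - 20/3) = 3*(j^2 - 15*j + 56)/(3*j^2 + 4*j - 4)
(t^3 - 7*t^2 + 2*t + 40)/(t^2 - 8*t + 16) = (t^2 - 3*t - 10)/(t - 4)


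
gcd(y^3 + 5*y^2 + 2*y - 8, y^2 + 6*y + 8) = y^2 + 6*y + 8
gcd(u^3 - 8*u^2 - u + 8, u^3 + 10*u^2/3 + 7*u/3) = u + 1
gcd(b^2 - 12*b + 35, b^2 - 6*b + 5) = b - 5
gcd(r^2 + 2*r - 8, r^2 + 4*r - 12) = r - 2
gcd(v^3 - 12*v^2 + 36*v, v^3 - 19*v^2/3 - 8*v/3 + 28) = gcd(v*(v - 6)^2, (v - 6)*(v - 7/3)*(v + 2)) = v - 6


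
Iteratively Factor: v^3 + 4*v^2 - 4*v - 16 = (v + 4)*(v^2 - 4) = (v + 2)*(v + 4)*(v - 2)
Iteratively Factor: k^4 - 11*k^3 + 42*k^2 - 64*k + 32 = (k - 1)*(k^3 - 10*k^2 + 32*k - 32) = (k - 4)*(k - 1)*(k^2 - 6*k + 8) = (k - 4)*(k - 2)*(k - 1)*(k - 4)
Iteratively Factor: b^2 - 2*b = (b - 2)*(b)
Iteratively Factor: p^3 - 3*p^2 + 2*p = (p - 1)*(p^2 - 2*p) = p*(p - 1)*(p - 2)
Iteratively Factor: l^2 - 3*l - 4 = (l - 4)*(l + 1)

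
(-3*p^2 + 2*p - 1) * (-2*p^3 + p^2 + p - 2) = 6*p^5 - 7*p^4 + p^3 + 7*p^2 - 5*p + 2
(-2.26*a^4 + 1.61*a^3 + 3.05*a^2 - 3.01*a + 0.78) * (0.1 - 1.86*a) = 4.2036*a^5 - 3.2206*a^4 - 5.512*a^3 + 5.9036*a^2 - 1.7518*a + 0.078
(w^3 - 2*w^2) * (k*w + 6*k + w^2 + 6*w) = k*w^4 + 4*k*w^3 - 12*k*w^2 + w^5 + 4*w^4 - 12*w^3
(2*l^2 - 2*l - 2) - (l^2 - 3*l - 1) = l^2 + l - 1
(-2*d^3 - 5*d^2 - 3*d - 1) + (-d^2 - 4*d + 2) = -2*d^3 - 6*d^2 - 7*d + 1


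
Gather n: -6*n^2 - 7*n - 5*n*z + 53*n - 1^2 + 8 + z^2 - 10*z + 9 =-6*n^2 + n*(46 - 5*z) + z^2 - 10*z + 16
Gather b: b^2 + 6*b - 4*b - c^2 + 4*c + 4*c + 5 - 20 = b^2 + 2*b - c^2 + 8*c - 15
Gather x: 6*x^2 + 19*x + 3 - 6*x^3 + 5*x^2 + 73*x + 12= -6*x^3 + 11*x^2 + 92*x + 15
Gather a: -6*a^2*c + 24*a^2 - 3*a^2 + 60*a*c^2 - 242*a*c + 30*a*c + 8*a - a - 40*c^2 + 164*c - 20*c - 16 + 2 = a^2*(21 - 6*c) + a*(60*c^2 - 212*c + 7) - 40*c^2 + 144*c - 14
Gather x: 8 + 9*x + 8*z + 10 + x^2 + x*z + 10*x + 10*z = x^2 + x*(z + 19) + 18*z + 18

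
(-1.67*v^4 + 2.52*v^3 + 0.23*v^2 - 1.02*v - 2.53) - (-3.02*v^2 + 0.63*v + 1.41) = -1.67*v^4 + 2.52*v^3 + 3.25*v^2 - 1.65*v - 3.94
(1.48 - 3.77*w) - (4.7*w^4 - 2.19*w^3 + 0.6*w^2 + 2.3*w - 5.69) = -4.7*w^4 + 2.19*w^3 - 0.6*w^2 - 6.07*w + 7.17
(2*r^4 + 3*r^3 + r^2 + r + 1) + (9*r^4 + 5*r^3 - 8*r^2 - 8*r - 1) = 11*r^4 + 8*r^3 - 7*r^2 - 7*r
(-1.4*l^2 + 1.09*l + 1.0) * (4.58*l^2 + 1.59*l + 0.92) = -6.412*l^4 + 2.7662*l^3 + 5.0251*l^2 + 2.5928*l + 0.92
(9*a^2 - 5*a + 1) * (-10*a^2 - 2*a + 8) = -90*a^4 + 32*a^3 + 72*a^2 - 42*a + 8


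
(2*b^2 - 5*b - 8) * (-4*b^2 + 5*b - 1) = -8*b^4 + 30*b^3 + 5*b^2 - 35*b + 8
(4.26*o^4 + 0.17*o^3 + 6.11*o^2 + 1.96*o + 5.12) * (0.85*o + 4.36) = 3.621*o^5 + 18.7181*o^4 + 5.9347*o^3 + 28.3056*o^2 + 12.8976*o + 22.3232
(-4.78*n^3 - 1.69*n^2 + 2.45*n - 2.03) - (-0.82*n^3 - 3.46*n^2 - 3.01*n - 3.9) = -3.96*n^3 + 1.77*n^2 + 5.46*n + 1.87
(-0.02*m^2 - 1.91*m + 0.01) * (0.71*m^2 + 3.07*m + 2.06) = -0.0142*m^4 - 1.4175*m^3 - 5.8978*m^2 - 3.9039*m + 0.0206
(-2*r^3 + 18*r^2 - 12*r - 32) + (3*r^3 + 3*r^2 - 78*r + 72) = r^3 + 21*r^2 - 90*r + 40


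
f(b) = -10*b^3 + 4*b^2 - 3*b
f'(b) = -30*b^2 + 8*b - 3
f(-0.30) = 1.53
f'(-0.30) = -8.10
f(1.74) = -45.79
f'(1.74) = -79.91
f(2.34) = -113.25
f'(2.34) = -148.55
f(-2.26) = 142.64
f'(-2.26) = -174.31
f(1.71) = -43.44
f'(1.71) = -77.04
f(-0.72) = 7.97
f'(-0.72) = -24.31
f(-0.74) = 8.46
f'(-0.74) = -25.35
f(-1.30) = 32.63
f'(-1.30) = -64.10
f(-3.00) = 315.00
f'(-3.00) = -297.00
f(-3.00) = 315.00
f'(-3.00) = -297.00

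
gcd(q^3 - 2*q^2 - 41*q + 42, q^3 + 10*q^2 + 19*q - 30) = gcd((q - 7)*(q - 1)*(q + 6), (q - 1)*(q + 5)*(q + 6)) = q^2 + 5*q - 6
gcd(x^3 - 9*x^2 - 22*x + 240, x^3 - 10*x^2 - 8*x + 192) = x^2 - 14*x + 48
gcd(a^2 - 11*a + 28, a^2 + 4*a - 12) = 1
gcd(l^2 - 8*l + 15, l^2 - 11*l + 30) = l - 5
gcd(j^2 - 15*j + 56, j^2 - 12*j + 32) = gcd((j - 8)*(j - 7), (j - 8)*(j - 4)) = j - 8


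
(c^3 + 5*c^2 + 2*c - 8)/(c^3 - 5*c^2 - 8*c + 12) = (c + 4)/(c - 6)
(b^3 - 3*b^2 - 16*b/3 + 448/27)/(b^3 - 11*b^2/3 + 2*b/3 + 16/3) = (b^2 - b/3 - 56/9)/(b^2 - b - 2)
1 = 1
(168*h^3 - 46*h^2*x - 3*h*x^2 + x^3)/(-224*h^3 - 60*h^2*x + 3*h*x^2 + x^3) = (24*h^2 - 10*h*x + x^2)/(-32*h^2 - 4*h*x + x^2)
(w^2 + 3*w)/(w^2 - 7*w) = (w + 3)/(w - 7)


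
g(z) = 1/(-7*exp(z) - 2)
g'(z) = 7*exp(z)/(-7*exp(z) - 2)^2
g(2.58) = -0.01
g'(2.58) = 0.01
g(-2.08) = -0.35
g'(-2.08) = 0.11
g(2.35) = -0.01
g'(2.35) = 0.01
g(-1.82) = -0.32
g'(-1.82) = 0.12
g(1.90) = -0.02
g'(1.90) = 0.02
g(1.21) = -0.04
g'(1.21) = 0.04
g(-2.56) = -0.39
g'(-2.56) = 0.08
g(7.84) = -0.00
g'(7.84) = 0.00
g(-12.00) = -0.50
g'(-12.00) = 0.00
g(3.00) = -0.00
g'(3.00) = 0.01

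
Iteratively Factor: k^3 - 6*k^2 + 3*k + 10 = (k - 5)*(k^2 - k - 2) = (k - 5)*(k - 2)*(k + 1)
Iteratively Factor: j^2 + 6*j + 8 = (j + 4)*(j + 2)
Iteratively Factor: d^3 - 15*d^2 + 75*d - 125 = (d - 5)*(d^2 - 10*d + 25) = (d - 5)^2*(d - 5)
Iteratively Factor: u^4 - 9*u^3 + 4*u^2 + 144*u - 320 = (u - 5)*(u^3 - 4*u^2 - 16*u + 64) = (u - 5)*(u + 4)*(u^2 - 8*u + 16) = (u - 5)*(u - 4)*(u + 4)*(u - 4)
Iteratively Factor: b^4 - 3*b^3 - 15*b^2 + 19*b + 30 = (b - 5)*(b^3 + 2*b^2 - 5*b - 6) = (b - 5)*(b + 1)*(b^2 + b - 6) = (b - 5)*(b - 2)*(b + 1)*(b + 3)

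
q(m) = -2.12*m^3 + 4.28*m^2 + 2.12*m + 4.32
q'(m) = -6.36*m^2 + 8.56*m + 2.12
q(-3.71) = 163.62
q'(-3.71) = -117.18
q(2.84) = -3.70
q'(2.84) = -24.87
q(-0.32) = 4.15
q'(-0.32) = -1.27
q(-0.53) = 4.71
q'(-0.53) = -4.20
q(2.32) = 5.80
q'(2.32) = -12.25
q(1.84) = 9.50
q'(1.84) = -3.66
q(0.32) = 5.37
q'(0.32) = 4.21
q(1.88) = 9.35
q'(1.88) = -4.27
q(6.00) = -286.80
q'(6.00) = -175.48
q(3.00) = -8.04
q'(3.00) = -29.44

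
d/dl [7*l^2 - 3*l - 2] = 14*l - 3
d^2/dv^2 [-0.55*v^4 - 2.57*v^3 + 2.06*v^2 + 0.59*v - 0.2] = -6.6*v^2 - 15.42*v + 4.12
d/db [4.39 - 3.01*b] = -3.01000000000000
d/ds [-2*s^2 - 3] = -4*s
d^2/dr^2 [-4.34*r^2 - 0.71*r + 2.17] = -8.68000000000000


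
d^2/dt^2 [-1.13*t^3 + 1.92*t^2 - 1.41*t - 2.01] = 3.84 - 6.78*t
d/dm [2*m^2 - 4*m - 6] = 4*m - 4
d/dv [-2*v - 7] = -2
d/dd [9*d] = 9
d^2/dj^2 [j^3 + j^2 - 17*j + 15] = 6*j + 2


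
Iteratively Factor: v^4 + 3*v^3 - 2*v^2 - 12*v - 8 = (v - 2)*(v^3 + 5*v^2 + 8*v + 4) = (v - 2)*(v + 2)*(v^2 + 3*v + 2) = (v - 2)*(v + 1)*(v + 2)*(v + 2)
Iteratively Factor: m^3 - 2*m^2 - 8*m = (m + 2)*(m^2 - 4*m) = (m - 4)*(m + 2)*(m)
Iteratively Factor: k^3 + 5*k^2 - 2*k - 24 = (k + 3)*(k^2 + 2*k - 8) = (k + 3)*(k + 4)*(k - 2)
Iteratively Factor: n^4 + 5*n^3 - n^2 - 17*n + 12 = (n + 3)*(n^3 + 2*n^2 - 7*n + 4) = (n - 1)*(n + 3)*(n^2 + 3*n - 4) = (n - 1)^2*(n + 3)*(n + 4)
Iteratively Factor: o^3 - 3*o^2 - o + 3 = (o + 1)*(o^2 - 4*o + 3) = (o - 3)*(o + 1)*(o - 1)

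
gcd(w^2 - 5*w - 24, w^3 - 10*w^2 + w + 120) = w^2 - 5*w - 24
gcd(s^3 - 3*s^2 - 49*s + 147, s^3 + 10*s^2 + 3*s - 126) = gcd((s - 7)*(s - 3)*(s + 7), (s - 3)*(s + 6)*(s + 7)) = s^2 + 4*s - 21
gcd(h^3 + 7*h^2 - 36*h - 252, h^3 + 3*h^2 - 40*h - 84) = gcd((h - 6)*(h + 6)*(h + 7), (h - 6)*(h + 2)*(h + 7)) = h^2 + h - 42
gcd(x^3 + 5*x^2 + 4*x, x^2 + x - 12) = x + 4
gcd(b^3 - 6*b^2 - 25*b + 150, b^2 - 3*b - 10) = b - 5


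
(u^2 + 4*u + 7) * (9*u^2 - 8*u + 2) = 9*u^4 + 28*u^3 + 33*u^2 - 48*u + 14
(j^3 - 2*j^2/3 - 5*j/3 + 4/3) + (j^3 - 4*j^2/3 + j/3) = 2*j^3 - 2*j^2 - 4*j/3 + 4/3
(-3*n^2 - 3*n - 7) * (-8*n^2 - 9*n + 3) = 24*n^4 + 51*n^3 + 74*n^2 + 54*n - 21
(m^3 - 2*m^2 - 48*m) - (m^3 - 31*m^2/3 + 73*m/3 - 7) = 25*m^2/3 - 217*m/3 + 7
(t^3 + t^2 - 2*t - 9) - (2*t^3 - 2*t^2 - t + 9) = -t^3 + 3*t^2 - t - 18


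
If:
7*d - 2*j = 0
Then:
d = 2*j/7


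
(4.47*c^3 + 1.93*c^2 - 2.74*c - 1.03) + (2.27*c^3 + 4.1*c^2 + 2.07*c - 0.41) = 6.74*c^3 + 6.03*c^2 - 0.67*c - 1.44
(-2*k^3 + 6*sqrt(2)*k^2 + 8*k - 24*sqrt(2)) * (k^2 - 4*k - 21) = -2*k^5 + 8*k^4 + 6*sqrt(2)*k^4 - 24*sqrt(2)*k^3 + 50*k^3 - 150*sqrt(2)*k^2 - 32*k^2 - 168*k + 96*sqrt(2)*k + 504*sqrt(2)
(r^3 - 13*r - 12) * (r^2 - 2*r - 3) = r^5 - 2*r^4 - 16*r^3 + 14*r^2 + 63*r + 36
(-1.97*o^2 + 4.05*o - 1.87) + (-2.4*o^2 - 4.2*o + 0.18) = -4.37*o^2 - 0.15*o - 1.69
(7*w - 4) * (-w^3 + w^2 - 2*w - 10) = -7*w^4 + 11*w^3 - 18*w^2 - 62*w + 40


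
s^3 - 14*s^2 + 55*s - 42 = (s - 7)*(s - 6)*(s - 1)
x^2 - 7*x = x*(x - 7)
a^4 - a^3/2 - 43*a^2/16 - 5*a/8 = a*(a - 2)*(a + 1/4)*(a + 5/4)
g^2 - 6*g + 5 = (g - 5)*(g - 1)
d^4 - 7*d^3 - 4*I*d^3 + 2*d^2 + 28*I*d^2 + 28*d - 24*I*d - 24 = (d - 6)*(d - 1)*(d - 2*I)^2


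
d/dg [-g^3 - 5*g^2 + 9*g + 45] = -3*g^2 - 10*g + 9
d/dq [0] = 0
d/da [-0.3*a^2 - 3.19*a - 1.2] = -0.6*a - 3.19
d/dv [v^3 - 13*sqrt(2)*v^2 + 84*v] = 3*v^2 - 26*sqrt(2)*v + 84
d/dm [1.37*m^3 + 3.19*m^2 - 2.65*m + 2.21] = 4.11*m^2 + 6.38*m - 2.65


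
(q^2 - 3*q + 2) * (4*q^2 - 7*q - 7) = 4*q^4 - 19*q^3 + 22*q^2 + 7*q - 14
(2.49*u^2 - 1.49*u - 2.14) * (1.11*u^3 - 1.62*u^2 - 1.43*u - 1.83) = 2.7639*u^5 - 5.6877*u^4 - 3.5223*u^3 + 1.0408*u^2 + 5.7869*u + 3.9162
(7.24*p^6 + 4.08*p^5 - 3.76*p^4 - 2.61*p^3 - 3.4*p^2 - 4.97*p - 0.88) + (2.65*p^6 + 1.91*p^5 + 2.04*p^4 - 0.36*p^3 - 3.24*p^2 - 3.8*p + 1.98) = 9.89*p^6 + 5.99*p^5 - 1.72*p^4 - 2.97*p^3 - 6.64*p^2 - 8.77*p + 1.1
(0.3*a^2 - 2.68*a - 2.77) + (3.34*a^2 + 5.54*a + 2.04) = 3.64*a^2 + 2.86*a - 0.73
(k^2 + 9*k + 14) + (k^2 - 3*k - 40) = 2*k^2 + 6*k - 26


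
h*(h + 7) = h^2 + 7*h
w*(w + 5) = w^2 + 5*w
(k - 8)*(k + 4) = k^2 - 4*k - 32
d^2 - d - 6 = (d - 3)*(d + 2)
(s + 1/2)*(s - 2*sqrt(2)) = s^2 - 2*sqrt(2)*s + s/2 - sqrt(2)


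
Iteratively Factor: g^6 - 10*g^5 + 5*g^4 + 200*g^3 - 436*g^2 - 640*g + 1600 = (g + 2)*(g^5 - 12*g^4 + 29*g^3 + 142*g^2 - 720*g + 800) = (g - 5)*(g + 2)*(g^4 - 7*g^3 - 6*g^2 + 112*g - 160) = (g - 5)*(g - 4)*(g + 2)*(g^3 - 3*g^2 - 18*g + 40) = (g - 5)*(g - 4)*(g - 2)*(g + 2)*(g^2 - g - 20) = (g - 5)^2*(g - 4)*(g - 2)*(g + 2)*(g + 4)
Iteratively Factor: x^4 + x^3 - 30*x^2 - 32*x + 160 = (x + 4)*(x^3 - 3*x^2 - 18*x + 40) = (x - 2)*(x + 4)*(x^2 - x - 20) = (x - 2)*(x + 4)^2*(x - 5)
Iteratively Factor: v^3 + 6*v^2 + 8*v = (v)*(v^2 + 6*v + 8) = v*(v + 2)*(v + 4)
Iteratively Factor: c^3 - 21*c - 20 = (c + 1)*(c^2 - c - 20) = (c + 1)*(c + 4)*(c - 5)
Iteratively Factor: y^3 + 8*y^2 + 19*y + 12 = (y + 1)*(y^2 + 7*y + 12) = (y + 1)*(y + 3)*(y + 4)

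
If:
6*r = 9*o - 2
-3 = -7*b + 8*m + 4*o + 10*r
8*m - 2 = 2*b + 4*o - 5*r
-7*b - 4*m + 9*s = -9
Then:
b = 558*s/461 + 421/461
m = 243*s/1844 + 601/922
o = 180*s/461 + 110/1383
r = 270*s/461 - 296/1383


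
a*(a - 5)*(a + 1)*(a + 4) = a^4 - 21*a^2 - 20*a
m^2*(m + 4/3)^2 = m^4 + 8*m^3/3 + 16*m^2/9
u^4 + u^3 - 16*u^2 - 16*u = u*(u - 4)*(u + 1)*(u + 4)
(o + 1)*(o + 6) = o^2 + 7*o + 6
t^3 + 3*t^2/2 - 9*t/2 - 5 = (t - 2)*(t + 1)*(t + 5/2)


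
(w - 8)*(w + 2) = w^2 - 6*w - 16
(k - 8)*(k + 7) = k^2 - k - 56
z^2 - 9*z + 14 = (z - 7)*(z - 2)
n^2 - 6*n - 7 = (n - 7)*(n + 1)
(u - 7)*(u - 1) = u^2 - 8*u + 7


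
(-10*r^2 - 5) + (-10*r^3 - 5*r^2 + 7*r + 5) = -10*r^3 - 15*r^2 + 7*r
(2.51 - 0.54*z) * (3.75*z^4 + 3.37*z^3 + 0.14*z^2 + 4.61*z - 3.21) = -2.025*z^5 + 7.5927*z^4 + 8.3831*z^3 - 2.138*z^2 + 13.3045*z - 8.0571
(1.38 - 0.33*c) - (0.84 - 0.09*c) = 0.54 - 0.24*c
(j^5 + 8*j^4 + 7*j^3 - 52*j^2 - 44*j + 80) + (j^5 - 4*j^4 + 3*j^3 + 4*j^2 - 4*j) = 2*j^5 + 4*j^4 + 10*j^3 - 48*j^2 - 48*j + 80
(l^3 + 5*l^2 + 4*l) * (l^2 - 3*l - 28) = l^5 + 2*l^4 - 39*l^3 - 152*l^2 - 112*l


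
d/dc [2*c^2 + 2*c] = 4*c + 2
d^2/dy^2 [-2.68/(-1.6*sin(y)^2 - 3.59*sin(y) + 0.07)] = (-27.4432*sin(y)^4 - 46.18176*sin(y)^3 + 5.42405199999998*sin(y)^2 + 91.690036*sin(y) + 69.680536)/(1.6*sin(y)^2 + 3.59*sin(y) - 0.07)^3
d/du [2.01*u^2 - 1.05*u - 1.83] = 4.02*u - 1.05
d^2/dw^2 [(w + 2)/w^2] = 2*(w + 6)/w^4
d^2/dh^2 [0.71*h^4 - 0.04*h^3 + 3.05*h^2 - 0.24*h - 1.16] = 8.52*h^2 - 0.24*h + 6.1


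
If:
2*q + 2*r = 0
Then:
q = -r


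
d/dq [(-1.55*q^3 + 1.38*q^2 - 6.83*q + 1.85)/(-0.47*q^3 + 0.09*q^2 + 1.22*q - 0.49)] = (4.44089209850063e-16*q^5 + 0.5091*q^4 - 10.2022*q^3 + 7.1853*q^2 - 1.6854*q + 1.0897)/(0.2209*q^6 - 0.0846*q^5 - 1.1387*q^4 + 0.6802*q^3 + 1.4002*q^2 - 1.1956*q + 0.2401)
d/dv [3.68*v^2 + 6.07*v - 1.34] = 7.36*v + 6.07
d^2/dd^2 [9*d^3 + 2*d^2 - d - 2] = 54*d + 4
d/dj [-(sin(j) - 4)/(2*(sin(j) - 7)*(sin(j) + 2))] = (sin(j)^2 - 8*sin(j) + 34)*cos(j)/(2*(sin(j) - 7)^2*(sin(j) + 2)^2)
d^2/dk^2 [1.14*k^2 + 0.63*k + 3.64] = 2.28000000000000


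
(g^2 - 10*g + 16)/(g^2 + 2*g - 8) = (g - 8)/(g + 4)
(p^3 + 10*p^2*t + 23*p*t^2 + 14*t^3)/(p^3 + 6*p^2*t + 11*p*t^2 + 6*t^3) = (p + 7*t)/(p + 3*t)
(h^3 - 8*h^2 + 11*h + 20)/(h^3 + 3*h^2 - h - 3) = (h^2 - 9*h + 20)/(h^2 + 2*h - 3)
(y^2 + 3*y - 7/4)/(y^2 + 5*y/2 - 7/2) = (y - 1/2)/(y - 1)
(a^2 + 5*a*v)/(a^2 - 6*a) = (a + 5*v)/(a - 6)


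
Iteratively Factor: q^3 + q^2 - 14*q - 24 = (q + 3)*(q^2 - 2*q - 8) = (q - 4)*(q + 3)*(q + 2)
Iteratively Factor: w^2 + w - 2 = (w + 2)*(w - 1)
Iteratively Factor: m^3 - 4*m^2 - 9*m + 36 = (m - 4)*(m^2 - 9) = (m - 4)*(m - 3)*(m + 3)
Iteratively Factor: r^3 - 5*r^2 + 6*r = (r)*(r^2 - 5*r + 6) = r*(r - 2)*(r - 3)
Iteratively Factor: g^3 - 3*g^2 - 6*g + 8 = (g - 1)*(g^2 - 2*g - 8) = (g - 4)*(g - 1)*(g + 2)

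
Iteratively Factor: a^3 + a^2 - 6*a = (a - 2)*(a^2 + 3*a) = (a - 2)*(a + 3)*(a)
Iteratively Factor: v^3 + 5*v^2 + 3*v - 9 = (v - 1)*(v^2 + 6*v + 9) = (v - 1)*(v + 3)*(v + 3)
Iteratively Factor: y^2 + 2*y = (y + 2)*(y)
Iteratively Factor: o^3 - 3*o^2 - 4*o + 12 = (o + 2)*(o^2 - 5*o + 6) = (o - 2)*(o + 2)*(o - 3)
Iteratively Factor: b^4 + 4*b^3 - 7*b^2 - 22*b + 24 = (b + 3)*(b^3 + b^2 - 10*b + 8) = (b + 3)*(b + 4)*(b^2 - 3*b + 2) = (b - 1)*(b + 3)*(b + 4)*(b - 2)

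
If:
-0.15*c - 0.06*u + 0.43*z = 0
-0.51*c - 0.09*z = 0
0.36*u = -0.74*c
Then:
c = 0.00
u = 0.00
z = 0.00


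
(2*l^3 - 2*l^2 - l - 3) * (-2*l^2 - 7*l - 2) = -4*l^5 - 10*l^4 + 12*l^3 + 17*l^2 + 23*l + 6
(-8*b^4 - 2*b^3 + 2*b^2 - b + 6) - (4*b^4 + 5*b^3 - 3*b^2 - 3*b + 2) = -12*b^4 - 7*b^3 + 5*b^2 + 2*b + 4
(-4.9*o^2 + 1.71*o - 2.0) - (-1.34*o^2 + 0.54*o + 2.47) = -3.56*o^2 + 1.17*o - 4.47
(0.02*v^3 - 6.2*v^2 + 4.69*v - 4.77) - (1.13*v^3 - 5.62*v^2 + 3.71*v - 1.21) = -1.11*v^3 - 0.58*v^2 + 0.98*v - 3.56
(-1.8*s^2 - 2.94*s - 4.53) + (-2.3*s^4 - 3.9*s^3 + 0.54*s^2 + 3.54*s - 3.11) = -2.3*s^4 - 3.9*s^3 - 1.26*s^2 + 0.6*s - 7.64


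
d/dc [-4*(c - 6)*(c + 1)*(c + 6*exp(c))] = -24*c^2*exp(c) - 12*c^2 + 72*c*exp(c) + 40*c + 264*exp(c) + 24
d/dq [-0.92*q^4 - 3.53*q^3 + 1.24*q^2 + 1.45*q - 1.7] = -3.68*q^3 - 10.59*q^2 + 2.48*q + 1.45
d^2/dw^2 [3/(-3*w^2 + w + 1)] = 6*(-9*w^2 + 3*w + (6*w - 1)^2 + 3)/(-3*w^2 + w + 1)^3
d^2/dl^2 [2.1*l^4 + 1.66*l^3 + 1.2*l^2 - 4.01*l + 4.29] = 25.2*l^2 + 9.96*l + 2.4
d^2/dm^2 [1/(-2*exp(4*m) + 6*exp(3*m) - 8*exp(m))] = ((exp(3*m) - 3*exp(2*m) + 4)*(16*exp(3*m) - 27*exp(2*m) + 4)/2 - (4*exp(3*m) - 9*exp(2*m) + 4)^2)*exp(-m)/(exp(3*m) - 3*exp(2*m) + 4)^3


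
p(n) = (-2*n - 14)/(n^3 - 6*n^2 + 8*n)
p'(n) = (-2*n - 14)*(-3*n^2 + 12*n - 8)/(n^3 - 6*n^2 + 8*n)^2 - 2/(n^3 - 6*n^2 + 8*n)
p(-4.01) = 0.03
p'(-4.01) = 0.03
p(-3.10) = 0.07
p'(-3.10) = 0.06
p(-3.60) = 0.04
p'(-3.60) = 0.04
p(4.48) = -4.31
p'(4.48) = 11.29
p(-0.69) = 1.45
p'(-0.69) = 3.18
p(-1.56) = 0.35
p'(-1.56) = 0.45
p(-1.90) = 0.23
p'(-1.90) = 0.27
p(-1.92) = 0.23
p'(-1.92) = 0.26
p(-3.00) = 0.08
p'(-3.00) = 0.07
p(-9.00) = 0.00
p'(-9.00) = 0.00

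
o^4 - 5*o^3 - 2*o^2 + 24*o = o*(o - 4)*(o - 3)*(o + 2)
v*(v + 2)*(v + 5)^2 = v^4 + 12*v^3 + 45*v^2 + 50*v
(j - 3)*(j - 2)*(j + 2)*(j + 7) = j^4 + 4*j^3 - 25*j^2 - 16*j + 84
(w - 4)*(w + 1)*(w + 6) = w^3 + 3*w^2 - 22*w - 24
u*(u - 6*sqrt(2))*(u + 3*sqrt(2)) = u^3 - 3*sqrt(2)*u^2 - 36*u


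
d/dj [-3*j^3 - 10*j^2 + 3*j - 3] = -9*j^2 - 20*j + 3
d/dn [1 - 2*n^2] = -4*n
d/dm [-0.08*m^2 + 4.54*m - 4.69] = 4.54 - 0.16*m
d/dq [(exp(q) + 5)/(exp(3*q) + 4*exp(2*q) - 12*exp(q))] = (-2*exp(3*q) - 19*exp(2*q) - 40*exp(q) + 60)*exp(-q)/(exp(4*q) + 8*exp(3*q) - 8*exp(2*q) - 96*exp(q) + 144)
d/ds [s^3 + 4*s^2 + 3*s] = 3*s^2 + 8*s + 3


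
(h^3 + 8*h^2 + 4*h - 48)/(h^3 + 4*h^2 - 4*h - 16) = (h + 6)/(h + 2)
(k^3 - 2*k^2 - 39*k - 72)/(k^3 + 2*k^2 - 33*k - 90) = (k^2 - 5*k - 24)/(k^2 - k - 30)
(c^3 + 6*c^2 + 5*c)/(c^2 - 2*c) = (c^2 + 6*c + 5)/(c - 2)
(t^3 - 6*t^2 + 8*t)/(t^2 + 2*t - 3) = t*(t^2 - 6*t + 8)/(t^2 + 2*t - 3)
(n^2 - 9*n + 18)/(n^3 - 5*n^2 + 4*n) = (n^2 - 9*n + 18)/(n*(n^2 - 5*n + 4))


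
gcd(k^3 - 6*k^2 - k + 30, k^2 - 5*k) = k - 5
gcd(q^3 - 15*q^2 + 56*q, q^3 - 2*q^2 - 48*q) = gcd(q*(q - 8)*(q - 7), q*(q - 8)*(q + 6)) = q^2 - 8*q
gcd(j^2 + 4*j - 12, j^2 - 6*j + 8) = j - 2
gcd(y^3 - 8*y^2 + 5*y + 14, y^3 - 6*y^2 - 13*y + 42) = y^2 - 9*y + 14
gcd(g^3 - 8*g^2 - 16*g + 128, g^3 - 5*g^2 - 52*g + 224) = g^2 - 12*g + 32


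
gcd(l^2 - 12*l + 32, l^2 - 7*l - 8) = l - 8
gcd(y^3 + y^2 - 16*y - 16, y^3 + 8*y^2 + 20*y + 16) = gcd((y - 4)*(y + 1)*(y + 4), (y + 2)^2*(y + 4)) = y + 4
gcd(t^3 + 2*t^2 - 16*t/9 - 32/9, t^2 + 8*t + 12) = t + 2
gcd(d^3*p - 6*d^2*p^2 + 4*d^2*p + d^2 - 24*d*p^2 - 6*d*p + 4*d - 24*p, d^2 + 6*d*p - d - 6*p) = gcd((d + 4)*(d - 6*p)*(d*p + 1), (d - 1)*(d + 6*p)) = 1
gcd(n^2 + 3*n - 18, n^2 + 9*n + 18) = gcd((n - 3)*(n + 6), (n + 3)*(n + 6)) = n + 6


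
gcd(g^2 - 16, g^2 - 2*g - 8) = g - 4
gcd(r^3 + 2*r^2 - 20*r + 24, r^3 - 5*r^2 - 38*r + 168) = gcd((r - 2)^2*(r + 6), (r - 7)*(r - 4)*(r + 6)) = r + 6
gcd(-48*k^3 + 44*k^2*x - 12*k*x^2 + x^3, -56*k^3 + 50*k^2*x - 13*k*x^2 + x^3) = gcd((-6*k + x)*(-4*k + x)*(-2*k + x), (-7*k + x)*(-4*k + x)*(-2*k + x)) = 8*k^2 - 6*k*x + x^2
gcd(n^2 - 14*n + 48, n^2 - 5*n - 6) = n - 6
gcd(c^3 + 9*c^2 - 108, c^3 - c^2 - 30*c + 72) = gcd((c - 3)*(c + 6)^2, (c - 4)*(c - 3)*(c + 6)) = c^2 + 3*c - 18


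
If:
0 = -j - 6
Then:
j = -6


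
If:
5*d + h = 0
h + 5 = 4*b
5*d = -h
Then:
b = h/4 + 5/4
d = -h/5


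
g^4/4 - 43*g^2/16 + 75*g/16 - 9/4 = (g/4 + 1)*(g - 3/2)^2*(g - 1)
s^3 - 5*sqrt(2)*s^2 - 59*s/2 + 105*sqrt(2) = (s - 6*sqrt(2))*(s - 5*sqrt(2)/2)*(s + 7*sqrt(2)/2)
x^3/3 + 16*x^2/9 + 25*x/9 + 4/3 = (x/3 + 1/3)*(x + 4/3)*(x + 3)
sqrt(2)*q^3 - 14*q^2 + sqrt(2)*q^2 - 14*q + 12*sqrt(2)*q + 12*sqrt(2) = (q - 6*sqrt(2))*(q - sqrt(2))*(sqrt(2)*q + sqrt(2))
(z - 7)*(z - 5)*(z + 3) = z^3 - 9*z^2 - z + 105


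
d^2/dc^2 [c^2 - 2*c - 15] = 2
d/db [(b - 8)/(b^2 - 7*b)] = (-b^2 + 16*b - 56)/(b^2*(b^2 - 14*b + 49))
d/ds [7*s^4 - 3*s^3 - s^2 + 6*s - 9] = 28*s^3 - 9*s^2 - 2*s + 6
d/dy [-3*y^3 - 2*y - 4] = -9*y^2 - 2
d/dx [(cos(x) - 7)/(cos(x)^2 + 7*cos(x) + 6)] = (cos(x)^2 - 14*cos(x) - 55)*sin(x)/(cos(x)^2 + 7*cos(x) + 6)^2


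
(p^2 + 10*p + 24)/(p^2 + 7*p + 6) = (p + 4)/(p + 1)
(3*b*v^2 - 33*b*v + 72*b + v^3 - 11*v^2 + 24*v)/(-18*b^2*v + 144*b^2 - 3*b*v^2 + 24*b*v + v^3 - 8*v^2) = (v - 3)/(-6*b + v)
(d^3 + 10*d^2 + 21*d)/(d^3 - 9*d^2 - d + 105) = d*(d + 7)/(d^2 - 12*d + 35)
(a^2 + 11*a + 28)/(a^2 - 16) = (a + 7)/(a - 4)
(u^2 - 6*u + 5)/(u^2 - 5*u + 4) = (u - 5)/(u - 4)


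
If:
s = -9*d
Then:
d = -s/9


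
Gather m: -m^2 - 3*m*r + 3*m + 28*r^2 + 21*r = -m^2 + m*(3 - 3*r) + 28*r^2 + 21*r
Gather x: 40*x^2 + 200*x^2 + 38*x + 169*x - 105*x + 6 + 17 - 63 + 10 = 240*x^2 + 102*x - 30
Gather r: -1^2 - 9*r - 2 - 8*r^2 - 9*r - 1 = -8*r^2 - 18*r - 4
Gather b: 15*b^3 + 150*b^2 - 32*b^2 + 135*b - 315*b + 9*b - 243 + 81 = 15*b^3 + 118*b^2 - 171*b - 162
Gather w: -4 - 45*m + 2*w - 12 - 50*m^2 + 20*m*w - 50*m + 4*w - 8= -50*m^2 - 95*m + w*(20*m + 6) - 24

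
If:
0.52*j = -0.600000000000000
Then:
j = -1.15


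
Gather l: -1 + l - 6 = l - 7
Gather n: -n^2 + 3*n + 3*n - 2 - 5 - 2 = -n^2 + 6*n - 9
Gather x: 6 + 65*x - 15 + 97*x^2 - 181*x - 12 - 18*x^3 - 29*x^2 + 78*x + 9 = -18*x^3 + 68*x^2 - 38*x - 12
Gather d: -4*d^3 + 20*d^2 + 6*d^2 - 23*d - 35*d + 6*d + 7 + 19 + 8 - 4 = -4*d^3 + 26*d^2 - 52*d + 30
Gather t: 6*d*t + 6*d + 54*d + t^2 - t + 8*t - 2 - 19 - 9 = 60*d + t^2 + t*(6*d + 7) - 30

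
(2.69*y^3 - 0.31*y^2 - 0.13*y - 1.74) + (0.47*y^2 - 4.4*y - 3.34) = 2.69*y^3 + 0.16*y^2 - 4.53*y - 5.08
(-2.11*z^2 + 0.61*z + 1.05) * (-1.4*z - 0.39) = 2.954*z^3 - 0.0311*z^2 - 1.7079*z - 0.4095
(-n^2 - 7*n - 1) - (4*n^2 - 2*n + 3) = -5*n^2 - 5*n - 4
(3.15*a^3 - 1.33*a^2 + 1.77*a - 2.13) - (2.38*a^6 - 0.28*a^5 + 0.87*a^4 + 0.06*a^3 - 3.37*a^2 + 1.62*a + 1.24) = -2.38*a^6 + 0.28*a^5 - 0.87*a^4 + 3.09*a^3 + 2.04*a^2 + 0.15*a - 3.37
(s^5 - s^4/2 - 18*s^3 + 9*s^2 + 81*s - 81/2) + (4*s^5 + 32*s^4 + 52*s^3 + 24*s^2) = 5*s^5 + 63*s^4/2 + 34*s^3 + 33*s^2 + 81*s - 81/2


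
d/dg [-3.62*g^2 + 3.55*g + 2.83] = 3.55 - 7.24*g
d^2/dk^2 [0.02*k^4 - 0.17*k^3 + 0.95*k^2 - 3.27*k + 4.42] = 0.24*k^2 - 1.02*k + 1.9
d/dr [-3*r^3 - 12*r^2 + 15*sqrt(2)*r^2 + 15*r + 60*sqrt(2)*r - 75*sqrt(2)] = -9*r^2 - 24*r + 30*sqrt(2)*r + 15 + 60*sqrt(2)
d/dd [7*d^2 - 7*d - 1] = 14*d - 7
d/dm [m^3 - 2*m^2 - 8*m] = 3*m^2 - 4*m - 8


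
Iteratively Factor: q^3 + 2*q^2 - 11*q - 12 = (q + 4)*(q^2 - 2*q - 3) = (q + 1)*(q + 4)*(q - 3)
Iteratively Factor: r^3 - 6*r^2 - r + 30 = (r - 5)*(r^2 - r - 6) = (r - 5)*(r + 2)*(r - 3)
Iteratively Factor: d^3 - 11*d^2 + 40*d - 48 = (d - 3)*(d^2 - 8*d + 16) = (d - 4)*(d - 3)*(d - 4)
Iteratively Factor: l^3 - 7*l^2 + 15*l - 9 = (l - 1)*(l^2 - 6*l + 9) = (l - 3)*(l - 1)*(l - 3)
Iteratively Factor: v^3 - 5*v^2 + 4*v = (v - 1)*(v^2 - 4*v) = (v - 4)*(v - 1)*(v)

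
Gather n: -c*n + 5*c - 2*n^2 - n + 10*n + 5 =5*c - 2*n^2 + n*(9 - c) + 5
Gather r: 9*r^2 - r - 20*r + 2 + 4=9*r^2 - 21*r + 6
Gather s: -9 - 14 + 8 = -15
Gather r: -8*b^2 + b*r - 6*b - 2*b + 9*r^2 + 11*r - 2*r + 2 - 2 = -8*b^2 - 8*b + 9*r^2 + r*(b + 9)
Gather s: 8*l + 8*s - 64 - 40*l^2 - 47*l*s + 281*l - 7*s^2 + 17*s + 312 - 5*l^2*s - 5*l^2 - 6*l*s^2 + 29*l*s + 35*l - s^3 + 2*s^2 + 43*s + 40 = -45*l^2 + 324*l - s^3 + s^2*(-6*l - 5) + s*(-5*l^2 - 18*l + 68) + 288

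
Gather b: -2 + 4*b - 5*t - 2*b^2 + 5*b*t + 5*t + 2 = -2*b^2 + b*(5*t + 4)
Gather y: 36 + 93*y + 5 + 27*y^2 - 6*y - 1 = 27*y^2 + 87*y + 40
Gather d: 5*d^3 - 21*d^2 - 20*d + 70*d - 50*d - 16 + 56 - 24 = 5*d^3 - 21*d^2 + 16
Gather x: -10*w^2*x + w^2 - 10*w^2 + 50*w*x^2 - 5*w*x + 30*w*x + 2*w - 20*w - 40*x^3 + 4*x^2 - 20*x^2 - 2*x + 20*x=-9*w^2 - 18*w - 40*x^3 + x^2*(50*w - 16) + x*(-10*w^2 + 25*w + 18)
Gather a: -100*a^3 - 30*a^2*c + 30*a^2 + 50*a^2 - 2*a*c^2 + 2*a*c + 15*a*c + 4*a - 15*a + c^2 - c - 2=-100*a^3 + a^2*(80 - 30*c) + a*(-2*c^2 + 17*c - 11) + c^2 - c - 2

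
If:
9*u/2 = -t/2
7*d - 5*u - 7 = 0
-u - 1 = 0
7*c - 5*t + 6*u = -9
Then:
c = 6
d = 2/7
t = 9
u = -1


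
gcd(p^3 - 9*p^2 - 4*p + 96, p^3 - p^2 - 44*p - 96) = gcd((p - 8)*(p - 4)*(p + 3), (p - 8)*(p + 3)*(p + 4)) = p^2 - 5*p - 24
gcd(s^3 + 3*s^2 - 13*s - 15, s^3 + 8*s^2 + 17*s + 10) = s^2 + 6*s + 5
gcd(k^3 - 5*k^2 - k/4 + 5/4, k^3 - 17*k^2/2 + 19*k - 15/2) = k^2 - 11*k/2 + 5/2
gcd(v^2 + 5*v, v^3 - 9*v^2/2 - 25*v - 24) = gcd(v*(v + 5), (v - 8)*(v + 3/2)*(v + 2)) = 1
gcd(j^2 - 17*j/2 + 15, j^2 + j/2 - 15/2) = j - 5/2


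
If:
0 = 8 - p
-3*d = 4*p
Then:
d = -32/3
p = 8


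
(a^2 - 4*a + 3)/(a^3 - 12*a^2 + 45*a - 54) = (a - 1)/(a^2 - 9*a + 18)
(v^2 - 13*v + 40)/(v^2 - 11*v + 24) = (v - 5)/(v - 3)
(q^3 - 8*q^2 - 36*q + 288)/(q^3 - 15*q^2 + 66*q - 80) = (q^2 - 36)/(q^2 - 7*q + 10)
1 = 1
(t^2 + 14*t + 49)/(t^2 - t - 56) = (t + 7)/(t - 8)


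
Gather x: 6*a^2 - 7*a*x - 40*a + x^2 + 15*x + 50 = 6*a^2 - 40*a + x^2 + x*(15 - 7*a) + 50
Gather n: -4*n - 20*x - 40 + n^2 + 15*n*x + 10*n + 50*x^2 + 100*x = n^2 + n*(15*x + 6) + 50*x^2 + 80*x - 40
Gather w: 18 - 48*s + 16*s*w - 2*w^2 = 16*s*w - 48*s - 2*w^2 + 18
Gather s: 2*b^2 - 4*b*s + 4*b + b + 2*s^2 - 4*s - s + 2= 2*b^2 + 5*b + 2*s^2 + s*(-4*b - 5) + 2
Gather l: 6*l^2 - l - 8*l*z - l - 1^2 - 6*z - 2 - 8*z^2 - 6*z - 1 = 6*l^2 + l*(-8*z - 2) - 8*z^2 - 12*z - 4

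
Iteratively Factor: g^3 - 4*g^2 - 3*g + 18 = (g + 2)*(g^2 - 6*g + 9) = (g - 3)*(g + 2)*(g - 3)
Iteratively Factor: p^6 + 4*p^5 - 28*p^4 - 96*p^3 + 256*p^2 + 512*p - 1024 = (p - 2)*(p^5 + 6*p^4 - 16*p^3 - 128*p^2 + 512) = (p - 2)^2*(p^4 + 8*p^3 - 128*p - 256) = (p - 2)^2*(p + 4)*(p^3 + 4*p^2 - 16*p - 64) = (p - 2)^2*(p + 4)^2*(p^2 - 16) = (p - 4)*(p - 2)^2*(p + 4)^2*(p + 4)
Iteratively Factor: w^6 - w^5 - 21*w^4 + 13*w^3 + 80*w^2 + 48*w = (w - 4)*(w^5 + 3*w^4 - 9*w^3 - 23*w^2 - 12*w) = (w - 4)*(w + 1)*(w^4 + 2*w^3 - 11*w^2 - 12*w) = (w - 4)*(w - 3)*(w + 1)*(w^3 + 5*w^2 + 4*w) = w*(w - 4)*(w - 3)*(w + 1)*(w^2 + 5*w + 4) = w*(w - 4)*(w - 3)*(w + 1)*(w + 4)*(w + 1)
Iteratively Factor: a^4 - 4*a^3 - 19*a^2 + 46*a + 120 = (a + 3)*(a^3 - 7*a^2 + 2*a + 40) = (a + 2)*(a + 3)*(a^2 - 9*a + 20) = (a - 4)*(a + 2)*(a + 3)*(a - 5)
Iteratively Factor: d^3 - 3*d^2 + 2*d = (d - 1)*(d^2 - 2*d) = d*(d - 1)*(d - 2)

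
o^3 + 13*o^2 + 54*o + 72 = (o + 3)*(o + 4)*(o + 6)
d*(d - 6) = d^2 - 6*d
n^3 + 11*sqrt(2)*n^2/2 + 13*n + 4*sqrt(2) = (n + sqrt(2)/2)*(n + sqrt(2))*(n + 4*sqrt(2))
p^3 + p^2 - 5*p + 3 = (p - 1)^2*(p + 3)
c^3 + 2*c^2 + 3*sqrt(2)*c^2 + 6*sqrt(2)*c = c*(c + 2)*(c + 3*sqrt(2))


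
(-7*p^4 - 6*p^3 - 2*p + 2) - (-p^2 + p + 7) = -7*p^4 - 6*p^3 + p^2 - 3*p - 5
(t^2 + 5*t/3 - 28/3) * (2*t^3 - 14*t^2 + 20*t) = 2*t^5 - 32*t^4/3 - 22*t^3 + 164*t^2 - 560*t/3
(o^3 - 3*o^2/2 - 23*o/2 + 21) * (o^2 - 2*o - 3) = o^5 - 7*o^4/2 - 23*o^3/2 + 97*o^2/2 - 15*o/2 - 63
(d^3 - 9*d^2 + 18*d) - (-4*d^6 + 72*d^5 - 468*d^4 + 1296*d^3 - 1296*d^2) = 4*d^6 - 72*d^5 + 468*d^4 - 1295*d^3 + 1287*d^2 + 18*d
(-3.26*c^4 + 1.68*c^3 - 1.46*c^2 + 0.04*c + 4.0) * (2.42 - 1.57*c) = 5.1182*c^5 - 10.5268*c^4 + 6.3578*c^3 - 3.596*c^2 - 6.1832*c + 9.68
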